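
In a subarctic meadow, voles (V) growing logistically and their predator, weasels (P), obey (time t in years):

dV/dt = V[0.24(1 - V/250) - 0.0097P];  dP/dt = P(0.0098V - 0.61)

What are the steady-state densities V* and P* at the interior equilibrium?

From dP/dt = 0 with P > 0: 0.0098V* = 0.61, so V* = 62.2.
Substitute into dV/dt = 0: 0.24(1 - 62.2/250) = 0.0097P*.
The bracket is 0.751, giving P* = 0.18/0.0097 = 18.6.

V* ≈ 62.2, P* ≈ 18.6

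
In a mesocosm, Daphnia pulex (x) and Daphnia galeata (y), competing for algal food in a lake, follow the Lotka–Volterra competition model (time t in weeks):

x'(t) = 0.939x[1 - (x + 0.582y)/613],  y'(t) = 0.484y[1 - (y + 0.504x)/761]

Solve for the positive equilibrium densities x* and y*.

x* ≈ 241, y* ≈ 640

Setting both brackets to zero gives the nullclines x + 0.582y = 613 and 0.504x + y = 761.
Substituting y = 761 - 0.504x into the first: x(1 - 0.582·0.504) = 613 - 0.582·761.
So x* = 170/0.707 = 241, and then y* = 761 - 0.504·241 = 640.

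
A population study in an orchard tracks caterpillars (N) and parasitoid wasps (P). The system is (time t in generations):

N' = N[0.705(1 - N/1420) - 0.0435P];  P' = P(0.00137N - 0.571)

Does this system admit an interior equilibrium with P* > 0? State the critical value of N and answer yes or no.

The predator equation gives dP/dt > 0 only when N > 0.571/0.00137 = 417.
Without the predator, N → K = 1420. Since 1420 > 417, the predator can invade and persist.

Threshold N = 417; K > 417, so yes, the predator persists.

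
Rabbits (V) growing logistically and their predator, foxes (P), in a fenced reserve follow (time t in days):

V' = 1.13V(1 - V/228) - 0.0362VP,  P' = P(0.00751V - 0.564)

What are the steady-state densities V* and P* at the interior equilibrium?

V* ≈ 75.1, P* ≈ 20.9

From dP/dt = 0 with P > 0: 0.00751V* = 0.564, so V* = 75.1.
Substitute into dV/dt = 0: 1.13(1 - 75.1/228) = 0.0362P*.
The bracket is 0.671, giving P* = 0.758/0.0362 = 20.9.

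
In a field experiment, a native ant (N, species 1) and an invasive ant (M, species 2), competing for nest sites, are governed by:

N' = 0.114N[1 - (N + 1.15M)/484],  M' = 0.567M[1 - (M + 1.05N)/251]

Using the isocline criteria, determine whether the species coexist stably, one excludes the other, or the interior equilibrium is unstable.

Compare the nullcline intercepts: K1/α12 = 484/1.15 = 421 > K2 = 251; K2/α21 = 251/1.05 = 239 < K1 = 484.
Since the inequalities point opposite ways, species 1 can invade but species 2 cannot.

species 1 excludes species 2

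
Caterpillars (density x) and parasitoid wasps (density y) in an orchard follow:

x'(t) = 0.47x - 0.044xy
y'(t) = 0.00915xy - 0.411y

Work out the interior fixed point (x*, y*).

Set dy/dt = 0 with y > 0: 0.00915x - 0.411 = 0, so x* = 0.411/0.00915 = 44.9.
Set dx/dt = 0 with x > 0: 0.47 - 0.044y = 0, so y* = 0.47/0.044 = 10.7.

x* ≈ 44.9, y* ≈ 10.7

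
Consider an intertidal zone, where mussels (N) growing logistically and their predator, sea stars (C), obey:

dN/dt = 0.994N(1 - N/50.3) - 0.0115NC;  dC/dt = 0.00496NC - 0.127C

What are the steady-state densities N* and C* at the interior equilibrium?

N* ≈ 25.6, C* ≈ 42.4

From dC/dt = 0 with C > 0: 0.00496N* = 0.127, so N* = 25.6.
Substitute into dN/dt = 0: 0.994(1 - 25.6/50.3) = 0.0115C*.
The bracket is 0.491, giving C* = 0.488/0.0115 = 42.4.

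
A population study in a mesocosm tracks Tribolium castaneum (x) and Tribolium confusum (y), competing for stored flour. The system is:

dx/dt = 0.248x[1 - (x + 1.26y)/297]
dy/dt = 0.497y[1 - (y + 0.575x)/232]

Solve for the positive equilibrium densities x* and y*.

x* ≈ 17, y* ≈ 222

Setting both brackets to zero gives the nullclines x + 1.26y = 297 and 0.575x + y = 232.
Substituting y = 232 - 0.575x into the first: x(1 - 1.26·0.575) = 297 - 1.26·232.
So x* = 4.68/0.276 = 17, and then y* = 232 - 0.575·17 = 222.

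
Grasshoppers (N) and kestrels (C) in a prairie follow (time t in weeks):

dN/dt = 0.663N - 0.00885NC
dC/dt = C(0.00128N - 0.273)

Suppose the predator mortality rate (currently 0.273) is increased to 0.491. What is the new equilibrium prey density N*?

At the interior fixed point, setting dC/dt = 0 with C > 0 fixes N* = (predator death rate)/(NC coefficient) — independent of the other coefficients.
With the change, N* = 0.491/0.00128 = 384; it rises from 213.

N* ≈ 384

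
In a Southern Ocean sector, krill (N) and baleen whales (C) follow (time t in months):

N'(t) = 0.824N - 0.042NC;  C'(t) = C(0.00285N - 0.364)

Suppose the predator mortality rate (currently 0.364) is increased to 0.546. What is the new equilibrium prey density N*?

N* ≈ 192

At the interior fixed point, setting dC/dt = 0 with C > 0 fixes N* = (predator death rate)/(NC coefficient) — independent of the other coefficients.
With the change, N* = 0.546/0.00285 = 192; it rises from 128.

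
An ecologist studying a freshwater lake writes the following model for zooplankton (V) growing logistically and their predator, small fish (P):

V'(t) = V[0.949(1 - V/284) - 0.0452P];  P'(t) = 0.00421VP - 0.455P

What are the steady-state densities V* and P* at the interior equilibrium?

V* ≈ 108, P* ≈ 13

From dP/dt = 0 with P > 0: 0.00421V* = 0.455, so V* = 108.
Substitute into dV/dt = 0: 0.949(1 - 108/284) = 0.0452P*.
The bracket is 0.619, giving P* = 0.588/0.0452 = 13.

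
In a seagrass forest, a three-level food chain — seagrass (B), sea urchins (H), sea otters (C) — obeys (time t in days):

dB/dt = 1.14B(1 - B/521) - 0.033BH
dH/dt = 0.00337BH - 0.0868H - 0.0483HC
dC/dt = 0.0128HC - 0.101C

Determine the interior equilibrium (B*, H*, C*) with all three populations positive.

B* ≈ 402, H* ≈ 7.89, C* ≈ 26.3

From dC/dt = 0: 0.0128H* = 0.101, so H* = 7.89.
From dB/dt = 0: 1.14(1 - B*/521) = 0.033·7.89, giving B* = 521·(1 - 0.228) = 402.
From dH/dt = 0: 0.00337·402 - 0.0868 = 0.0483C*, so C* = 1.27/0.0483 = 26.3.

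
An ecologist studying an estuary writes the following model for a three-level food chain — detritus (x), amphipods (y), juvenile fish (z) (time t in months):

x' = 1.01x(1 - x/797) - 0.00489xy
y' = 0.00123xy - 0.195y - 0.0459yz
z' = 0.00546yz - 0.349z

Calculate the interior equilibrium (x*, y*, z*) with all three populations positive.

From dz/dt = 0: 0.00546y* = 0.349, so y* = 63.9.
From dx/dt = 0: 1.01(1 - x*/797) = 0.00489·63.9, giving x* = 797·(1 - 0.309) = 550.
From dy/dt = 0: 0.00123·550 - 0.195 = 0.0459z*, so z* = 0.482/0.0459 = 10.5.

x* ≈ 550, y* ≈ 63.9, z* ≈ 10.5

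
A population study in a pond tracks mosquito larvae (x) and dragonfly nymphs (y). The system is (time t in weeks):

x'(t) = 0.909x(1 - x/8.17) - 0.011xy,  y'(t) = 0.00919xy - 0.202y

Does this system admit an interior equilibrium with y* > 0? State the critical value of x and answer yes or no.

Threshold x = 22; K < 22, so no, the predator goes extinct.

The predator equation gives dy/dt > 0 only when x > 0.202/0.00919 = 22.
Without the predator, x → K = 8.17. Since 8.17 < 22, the predator cannot invade.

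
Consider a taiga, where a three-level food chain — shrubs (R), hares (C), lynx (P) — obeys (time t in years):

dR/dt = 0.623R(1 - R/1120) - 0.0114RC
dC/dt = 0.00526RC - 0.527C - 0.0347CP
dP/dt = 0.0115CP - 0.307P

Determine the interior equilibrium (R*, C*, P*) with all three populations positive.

From dP/dt = 0: 0.0115C* = 0.307, so C* = 26.7.
From dR/dt = 0: 0.623(1 - R*/1120) = 0.0114·26.7, giving R* = 1120·(1 - 0.488) = 573.
From dC/dt = 0: 0.00526·573 - 0.527 = 0.0347P*, so P* = 2.49/0.0347 = 71.7.

R* ≈ 573, C* ≈ 26.7, P* ≈ 71.7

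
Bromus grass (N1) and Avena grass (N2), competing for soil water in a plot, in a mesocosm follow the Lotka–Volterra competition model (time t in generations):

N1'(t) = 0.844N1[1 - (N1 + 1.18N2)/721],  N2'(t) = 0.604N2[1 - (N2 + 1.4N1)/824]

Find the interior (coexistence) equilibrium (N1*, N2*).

Setting both brackets to zero gives the nullclines N1 + 1.18N2 = 721 and 1.4N1 + N2 = 824.
Substituting N2 = 824 - 1.4N1 into the first: N1(1 - 1.18·1.4) = 721 - 1.18·824.
So N1* = -251/-0.652 = 385, and then N2* = 824 - 1.4·385 = 284.

N1* ≈ 385, N2* ≈ 284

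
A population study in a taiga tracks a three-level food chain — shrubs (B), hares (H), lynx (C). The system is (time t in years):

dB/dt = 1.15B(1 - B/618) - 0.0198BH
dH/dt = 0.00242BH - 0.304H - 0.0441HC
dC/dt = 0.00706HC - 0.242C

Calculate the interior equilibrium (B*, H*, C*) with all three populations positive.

From dC/dt = 0: 0.00706H* = 0.242, so H* = 34.3.
From dB/dt = 0: 1.15(1 - B*/618) = 0.0198·34.3, giving B* = 618·(1 - 0.59) = 253.
From dH/dt = 0: 0.00242·253 - 0.304 = 0.0441C*, so C* = 0.309/0.0441 = 7.01.

B* ≈ 253, H* ≈ 34.3, C* ≈ 7.01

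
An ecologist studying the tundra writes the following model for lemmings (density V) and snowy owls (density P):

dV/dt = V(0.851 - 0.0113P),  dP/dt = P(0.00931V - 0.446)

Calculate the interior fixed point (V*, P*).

Set dP/dt = 0 with P > 0: 0.00931V - 0.446 = 0, so V* = 0.446/0.00931 = 47.9.
Set dV/dt = 0 with V > 0: 0.851 - 0.0113P = 0, so P* = 0.851/0.0113 = 75.3.

V* ≈ 47.9, P* ≈ 75.3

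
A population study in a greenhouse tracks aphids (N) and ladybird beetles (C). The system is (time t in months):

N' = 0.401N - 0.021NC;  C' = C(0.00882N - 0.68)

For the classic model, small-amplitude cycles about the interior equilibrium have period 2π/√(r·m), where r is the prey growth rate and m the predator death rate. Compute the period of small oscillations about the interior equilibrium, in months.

T ≈ 12 months

Here r = 0.401 and m = 0.68, so r·m = 0.273.
ω = √0.273 = 0.522 per month, hence T = 2π/ω ≈ 12 months.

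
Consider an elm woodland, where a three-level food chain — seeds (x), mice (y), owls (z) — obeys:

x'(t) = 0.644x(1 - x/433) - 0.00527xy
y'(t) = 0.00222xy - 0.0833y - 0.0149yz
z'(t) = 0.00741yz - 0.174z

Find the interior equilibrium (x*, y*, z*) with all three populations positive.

x* ≈ 350, y* ≈ 23.5, z* ≈ 46.5

From dz/dt = 0: 0.00741y* = 0.174, so y* = 23.5.
From dx/dt = 0: 0.644(1 - x*/433) = 0.00527·23.5, giving x* = 433·(1 - 0.192) = 350.
From dy/dt = 0: 0.00222·350 - 0.0833 = 0.0149z*, so z* = 0.693/0.0149 = 46.5.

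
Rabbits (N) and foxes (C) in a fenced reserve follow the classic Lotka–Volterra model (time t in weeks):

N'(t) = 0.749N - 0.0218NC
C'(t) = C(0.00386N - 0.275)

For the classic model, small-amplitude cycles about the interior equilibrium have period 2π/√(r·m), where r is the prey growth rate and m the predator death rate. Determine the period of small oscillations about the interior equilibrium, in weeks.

T ≈ 13.8 weeks

Here r = 0.749 and m = 0.275, so r·m = 0.206.
ω = √0.206 = 0.454 per week, hence T = 2π/ω ≈ 13.8 weeks.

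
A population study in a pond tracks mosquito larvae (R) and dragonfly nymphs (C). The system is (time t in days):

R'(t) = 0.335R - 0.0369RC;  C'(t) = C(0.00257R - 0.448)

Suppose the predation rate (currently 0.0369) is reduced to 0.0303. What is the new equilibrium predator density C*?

At the interior fixed point, setting dR/dt = 0 with R > 0 fixes C* = (prey growth rate)/(RC coefficient) — independent of the other coefficients.
With the change, C* = 0.335/0.0303 = 11.1; it rises from 9.08.

C* ≈ 11.1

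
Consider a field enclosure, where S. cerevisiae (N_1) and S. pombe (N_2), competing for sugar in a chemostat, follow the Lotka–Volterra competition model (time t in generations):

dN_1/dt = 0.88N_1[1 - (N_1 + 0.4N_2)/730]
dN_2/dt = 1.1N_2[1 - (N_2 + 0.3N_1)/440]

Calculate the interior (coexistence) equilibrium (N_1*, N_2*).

N_1* ≈ 630, N_2* ≈ 251

Setting both brackets to zero gives the nullclines N_1 + 0.4N_2 = 730 and 0.3N_1 + N_2 = 440.
Substituting N_2 = 440 - 0.3N_1 into the first: N_1(1 - 0.4·0.3) = 730 - 0.4·440.
So N_1* = 554/0.88 = 630, and then N_2* = 440 - 0.3·630 = 251.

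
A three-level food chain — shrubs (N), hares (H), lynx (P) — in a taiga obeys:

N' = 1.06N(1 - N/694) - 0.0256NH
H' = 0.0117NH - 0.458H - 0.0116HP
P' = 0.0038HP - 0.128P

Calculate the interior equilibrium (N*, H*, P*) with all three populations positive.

N* ≈ 129, H* ≈ 33.7, P* ≈ 91.1

From dP/dt = 0: 0.0038H* = 0.128, so H* = 33.7.
From dN/dt = 0: 1.06(1 - N*/694) = 0.0256·33.7, giving N* = 694·(1 - 0.814) = 129.
From dH/dt = 0: 0.0117·129 - 0.458 = 0.0116P*, so P* = 1.06/0.0116 = 91.1.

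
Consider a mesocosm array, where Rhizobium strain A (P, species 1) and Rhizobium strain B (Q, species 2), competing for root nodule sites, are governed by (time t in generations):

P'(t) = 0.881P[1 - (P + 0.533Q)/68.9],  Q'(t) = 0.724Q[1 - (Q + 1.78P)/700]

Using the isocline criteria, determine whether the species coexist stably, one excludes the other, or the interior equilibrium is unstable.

species 2 excludes species 1

Compare the nullcline intercepts: K1/α12 = 68.9/0.533 = 129 < K2 = 700; K2/α21 = 700/1.78 = 393 > K1 = 68.9.
Since the inequalities point opposite ways, species 2 can invade but species 1 cannot.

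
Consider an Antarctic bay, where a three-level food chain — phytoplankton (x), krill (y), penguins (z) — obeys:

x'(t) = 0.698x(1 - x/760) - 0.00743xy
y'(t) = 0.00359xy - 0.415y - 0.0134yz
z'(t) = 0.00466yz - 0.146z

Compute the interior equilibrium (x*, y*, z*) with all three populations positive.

From dz/dt = 0: 0.00466y* = 0.146, so y* = 31.3.
From dx/dt = 0: 0.698(1 - x*/760) = 0.00743·31.3, giving x* = 760·(1 - 0.334) = 507.
From dy/dt = 0: 0.00359·507 - 0.415 = 0.0134z*, so z* = 1.4/0.0134 = 105.

x* ≈ 507, y* ≈ 31.3, z* ≈ 105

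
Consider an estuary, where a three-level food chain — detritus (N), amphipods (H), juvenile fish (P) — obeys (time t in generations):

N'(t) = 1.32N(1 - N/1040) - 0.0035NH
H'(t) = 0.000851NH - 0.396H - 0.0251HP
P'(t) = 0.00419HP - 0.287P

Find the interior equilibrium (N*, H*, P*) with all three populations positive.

N* ≈ 851, H* ≈ 68.5, P* ≈ 13.1

From dP/dt = 0: 0.00419H* = 0.287, so H* = 68.5.
From dN/dt = 0: 1.32(1 - N*/1040) = 0.0035·68.5, giving N* = 1040·(1 - 0.182) = 851.
From dH/dt = 0: 0.000851·851 - 0.396 = 0.0251P*, so P* = 0.328/0.0251 = 13.1.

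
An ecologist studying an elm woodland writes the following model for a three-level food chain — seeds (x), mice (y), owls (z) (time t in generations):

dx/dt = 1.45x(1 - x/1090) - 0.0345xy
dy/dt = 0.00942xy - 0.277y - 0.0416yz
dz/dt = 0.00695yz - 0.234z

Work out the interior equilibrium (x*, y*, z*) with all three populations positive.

x* ≈ 217, y* ≈ 33.7, z* ≈ 42.4

From dz/dt = 0: 0.00695y* = 0.234, so y* = 33.7.
From dx/dt = 0: 1.45(1 - x*/1090) = 0.0345·33.7, giving x* = 1090·(1 - 0.801) = 217.
From dy/dt = 0: 0.00942·217 - 0.277 = 0.0416z*, so z* = 1.77/0.0416 = 42.4.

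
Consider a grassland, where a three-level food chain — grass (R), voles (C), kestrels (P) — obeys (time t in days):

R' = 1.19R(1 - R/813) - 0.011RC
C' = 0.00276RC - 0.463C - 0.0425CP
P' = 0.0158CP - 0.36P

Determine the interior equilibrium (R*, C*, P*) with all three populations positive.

R* ≈ 642, C* ≈ 22.8, P* ≈ 30.8

From dP/dt = 0: 0.0158C* = 0.36, so C* = 22.8.
From dR/dt = 0: 1.19(1 - R*/813) = 0.011·22.8, giving R* = 813·(1 - 0.211) = 642.
From dC/dt = 0: 0.00276·642 - 0.463 = 0.0425P*, so P* = 1.31/0.0425 = 30.8.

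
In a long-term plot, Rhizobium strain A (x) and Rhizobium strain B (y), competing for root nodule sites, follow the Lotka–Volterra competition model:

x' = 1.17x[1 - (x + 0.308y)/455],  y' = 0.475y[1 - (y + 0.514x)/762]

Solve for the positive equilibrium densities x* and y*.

Setting both brackets to zero gives the nullclines x + 0.308y = 455 and 0.514x + y = 762.
Substituting y = 762 - 0.514x into the first: x(1 - 0.308·0.514) = 455 - 0.308·762.
So x* = 220/0.842 = 262, and then y* = 762 - 0.514·262 = 627.

x* ≈ 262, y* ≈ 627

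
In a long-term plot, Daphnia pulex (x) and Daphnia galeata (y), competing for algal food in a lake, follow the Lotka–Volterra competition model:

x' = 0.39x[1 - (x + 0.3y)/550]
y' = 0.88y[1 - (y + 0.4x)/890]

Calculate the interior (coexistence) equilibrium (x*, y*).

Setting both brackets to zero gives the nullclines x + 0.3y = 550 and 0.4x + y = 890.
Substituting y = 890 - 0.4x into the first: x(1 - 0.3·0.4) = 550 - 0.3·890.
So x* = 283/0.88 = 322, and then y* = 890 - 0.4·322 = 761.

x* ≈ 322, y* ≈ 761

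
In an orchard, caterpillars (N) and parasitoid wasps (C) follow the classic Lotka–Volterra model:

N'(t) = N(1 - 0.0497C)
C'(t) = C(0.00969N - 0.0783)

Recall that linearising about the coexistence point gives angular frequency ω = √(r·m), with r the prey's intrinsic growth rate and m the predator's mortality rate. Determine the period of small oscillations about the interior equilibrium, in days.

Here r = 1 and m = 0.0783, so r·m = 0.0783.
ω = √0.0783 = 0.28 per day, hence T = 2π/ω ≈ 22.5 days.

T ≈ 22.5 days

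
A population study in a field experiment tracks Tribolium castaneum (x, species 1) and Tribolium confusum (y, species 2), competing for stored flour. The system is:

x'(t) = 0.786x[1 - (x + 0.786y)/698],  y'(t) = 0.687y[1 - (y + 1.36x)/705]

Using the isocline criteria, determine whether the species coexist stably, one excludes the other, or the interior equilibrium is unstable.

species 1 excludes species 2

Compare the nullcline intercepts: K1/α12 = 698/0.786 = 888 > K2 = 705; K2/α21 = 705/1.36 = 518 < K1 = 698.
Since the inequalities point opposite ways, species 1 can invade but species 2 cannot.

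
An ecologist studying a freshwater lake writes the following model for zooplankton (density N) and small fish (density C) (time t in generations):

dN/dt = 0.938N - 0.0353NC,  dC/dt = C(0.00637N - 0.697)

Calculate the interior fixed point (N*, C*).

Set dC/dt = 0 with C > 0: 0.00637N - 0.697 = 0, so N* = 0.697/0.00637 = 109.
Set dN/dt = 0 with N > 0: 0.938 - 0.0353C = 0, so C* = 0.938/0.0353 = 26.6.

N* ≈ 109, C* ≈ 26.6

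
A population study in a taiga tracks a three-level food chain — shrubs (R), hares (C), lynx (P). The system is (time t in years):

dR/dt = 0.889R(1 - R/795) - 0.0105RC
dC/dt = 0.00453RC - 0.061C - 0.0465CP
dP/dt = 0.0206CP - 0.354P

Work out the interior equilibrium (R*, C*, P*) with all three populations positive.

R* ≈ 634, C* ≈ 17.2, P* ≈ 60.4

From dP/dt = 0: 0.0206C* = 0.354, so C* = 17.2.
From dR/dt = 0: 0.889(1 - R*/795) = 0.0105·17.2, giving R* = 795·(1 - 0.203) = 634.
From dC/dt = 0: 0.00453·634 - 0.061 = 0.0465P*, so P* = 2.81/0.0465 = 60.4.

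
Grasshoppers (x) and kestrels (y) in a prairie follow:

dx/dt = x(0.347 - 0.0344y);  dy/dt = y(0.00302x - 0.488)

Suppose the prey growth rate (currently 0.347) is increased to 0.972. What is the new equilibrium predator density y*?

At the interior fixed point, setting dx/dt = 0 with x > 0 fixes y* = (prey growth rate)/(xy coefficient) — independent of the other coefficients.
With the change, y* = 0.972/0.0344 = 28.3; it rises from 10.1.

y* ≈ 28.3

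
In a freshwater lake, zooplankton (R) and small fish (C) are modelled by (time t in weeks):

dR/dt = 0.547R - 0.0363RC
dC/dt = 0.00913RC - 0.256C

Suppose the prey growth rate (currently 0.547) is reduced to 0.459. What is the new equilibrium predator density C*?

At the interior fixed point, setting dR/dt = 0 with R > 0 fixes C* = (prey growth rate)/(RC coefficient) — independent of the other coefficients.
With the change, C* = 0.459/0.0363 = 12.6; it falls from 15.1.

C* ≈ 12.6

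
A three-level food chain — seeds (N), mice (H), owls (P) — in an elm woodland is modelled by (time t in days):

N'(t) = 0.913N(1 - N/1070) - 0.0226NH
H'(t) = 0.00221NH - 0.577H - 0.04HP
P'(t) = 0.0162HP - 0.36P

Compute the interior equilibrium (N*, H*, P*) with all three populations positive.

From dP/dt = 0: 0.0162H* = 0.36, so H* = 22.2.
From dN/dt = 0: 0.913(1 - N*/1070) = 0.0226·22.2, giving N* = 1070·(1 - 0.55) = 481.
From dH/dt = 0: 0.00221·481 - 0.577 = 0.04P*, so P* = 0.487/0.04 = 12.2.

N* ≈ 481, H* ≈ 22.2, P* ≈ 12.2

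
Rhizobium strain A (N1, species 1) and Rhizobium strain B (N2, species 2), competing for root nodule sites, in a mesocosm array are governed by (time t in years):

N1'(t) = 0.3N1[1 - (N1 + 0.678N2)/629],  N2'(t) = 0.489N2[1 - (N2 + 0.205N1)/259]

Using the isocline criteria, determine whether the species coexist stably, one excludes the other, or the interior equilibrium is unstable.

stable coexistence

Compare the nullcline intercepts: K1/α12 = 629/0.678 = 928 > K2 = 259; K2/α21 = 259/0.205 = 1260 > K1 = 629.
Since both inequalities hold, each species can invade when rare, so the interior equilibrium is stable.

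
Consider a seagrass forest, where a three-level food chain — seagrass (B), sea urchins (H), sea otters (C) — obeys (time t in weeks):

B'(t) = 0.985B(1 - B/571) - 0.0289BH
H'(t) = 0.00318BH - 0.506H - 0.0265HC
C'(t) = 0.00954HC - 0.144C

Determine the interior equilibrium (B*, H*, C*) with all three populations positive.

B* ≈ 318, H* ≈ 15.1, C* ≈ 19.1

From dC/dt = 0: 0.00954H* = 0.144, so H* = 15.1.
From dB/dt = 0: 0.985(1 - B*/571) = 0.0289·15.1, giving B* = 571·(1 - 0.443) = 318.
From dH/dt = 0: 0.00318·318 - 0.506 = 0.0265C*, so C* = 0.506/0.0265 = 19.1.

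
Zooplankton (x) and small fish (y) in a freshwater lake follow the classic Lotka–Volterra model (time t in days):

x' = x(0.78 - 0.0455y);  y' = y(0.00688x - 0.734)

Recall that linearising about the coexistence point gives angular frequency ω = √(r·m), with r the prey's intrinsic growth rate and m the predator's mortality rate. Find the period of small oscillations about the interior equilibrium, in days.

Here r = 0.78 and m = 0.734, so r·m = 0.573.
ω = √0.573 = 0.757 per day, hence T = 2π/ω ≈ 8.3 days.

T ≈ 8.3 days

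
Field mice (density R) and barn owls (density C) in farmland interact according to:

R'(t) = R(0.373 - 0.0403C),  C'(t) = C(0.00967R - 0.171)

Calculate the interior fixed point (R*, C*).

Set dC/dt = 0 with C > 0: 0.00967R - 0.171 = 0, so R* = 0.171/0.00967 = 17.7.
Set dR/dt = 0 with R > 0: 0.373 - 0.0403C = 0, so C* = 0.373/0.0403 = 9.26.

R* ≈ 17.7, C* ≈ 9.26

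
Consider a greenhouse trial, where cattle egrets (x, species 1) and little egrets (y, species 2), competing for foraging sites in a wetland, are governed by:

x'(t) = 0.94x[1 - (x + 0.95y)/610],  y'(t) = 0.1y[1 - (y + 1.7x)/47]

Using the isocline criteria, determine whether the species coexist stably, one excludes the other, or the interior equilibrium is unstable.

species 1 excludes species 2

Compare the nullcline intercepts: K1/α12 = 610/0.95 = 642 > K2 = 47; K2/α21 = 47/1.7 = 27.6 < K1 = 610.
Since the inequalities point opposite ways, species 1 can invade but species 2 cannot.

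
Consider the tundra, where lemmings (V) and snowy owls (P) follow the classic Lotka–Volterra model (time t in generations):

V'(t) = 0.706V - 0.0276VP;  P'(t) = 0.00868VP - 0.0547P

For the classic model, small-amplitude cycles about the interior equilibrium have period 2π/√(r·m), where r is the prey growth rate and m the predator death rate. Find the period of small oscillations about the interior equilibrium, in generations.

T ≈ 32 generations

Here r = 0.706 and m = 0.0547, so r·m = 0.0386.
ω = √0.0386 = 0.197 per generation, hence T = 2π/ω ≈ 32 generations.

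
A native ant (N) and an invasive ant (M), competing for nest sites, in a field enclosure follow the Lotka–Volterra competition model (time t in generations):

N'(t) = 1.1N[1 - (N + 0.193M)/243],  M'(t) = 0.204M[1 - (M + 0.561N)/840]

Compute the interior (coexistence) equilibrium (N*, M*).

Setting both brackets to zero gives the nullclines N + 0.193M = 243 and 0.561N + M = 840.
Substituting M = 840 - 0.561N into the first: N(1 - 0.193·0.561) = 243 - 0.193·840.
So N* = 80.9/0.892 = 90.7, and then M* = 840 - 0.561·90.7 = 789.

N* ≈ 90.7, M* ≈ 789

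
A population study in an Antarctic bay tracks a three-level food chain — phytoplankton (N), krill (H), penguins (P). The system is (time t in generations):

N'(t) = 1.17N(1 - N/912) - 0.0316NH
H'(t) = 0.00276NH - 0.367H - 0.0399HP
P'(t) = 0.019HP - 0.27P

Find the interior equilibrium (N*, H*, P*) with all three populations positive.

N* ≈ 562, H* ≈ 14.2, P* ≈ 29.7

From dP/dt = 0: 0.019H* = 0.27, so H* = 14.2.
From dN/dt = 0: 1.17(1 - N*/912) = 0.0316·14.2, giving N* = 912·(1 - 0.384) = 562.
From dH/dt = 0: 0.00276·562 - 0.367 = 0.0399P*, so P* = 1.18/0.0399 = 29.7.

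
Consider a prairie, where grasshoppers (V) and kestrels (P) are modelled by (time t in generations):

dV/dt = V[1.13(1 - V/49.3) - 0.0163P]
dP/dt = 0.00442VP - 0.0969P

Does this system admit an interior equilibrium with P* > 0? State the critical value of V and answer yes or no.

The predator equation gives dP/dt > 0 only when V > 0.0969/0.00442 = 21.9.
Without the predator, V → K = 49.3. Since 49.3 > 21.9, the predator can invade and persist.

Threshold V = 21.9; K > 21.9, so yes, the predator persists.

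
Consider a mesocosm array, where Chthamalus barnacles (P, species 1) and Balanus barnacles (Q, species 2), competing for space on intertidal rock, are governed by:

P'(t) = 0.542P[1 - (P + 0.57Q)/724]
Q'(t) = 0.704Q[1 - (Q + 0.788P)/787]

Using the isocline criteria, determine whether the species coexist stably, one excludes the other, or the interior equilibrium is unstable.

stable coexistence

Compare the nullcline intercepts: K1/α12 = 724/0.57 = 1270 > K2 = 787; K2/α21 = 787/0.788 = 999 > K1 = 724.
Since both inequalities hold, each species can invade when rare, so the interior equilibrium is stable.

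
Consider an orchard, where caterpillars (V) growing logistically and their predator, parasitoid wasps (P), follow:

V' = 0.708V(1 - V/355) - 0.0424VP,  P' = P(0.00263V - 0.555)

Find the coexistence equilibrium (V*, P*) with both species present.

V* ≈ 211, P* ≈ 6.77

From dP/dt = 0 with P > 0: 0.00263V* = 0.555, so V* = 211.
Substitute into dV/dt = 0: 0.708(1 - 211/355) = 0.0424P*.
The bracket is 0.406, giving P* = 0.287/0.0424 = 6.77.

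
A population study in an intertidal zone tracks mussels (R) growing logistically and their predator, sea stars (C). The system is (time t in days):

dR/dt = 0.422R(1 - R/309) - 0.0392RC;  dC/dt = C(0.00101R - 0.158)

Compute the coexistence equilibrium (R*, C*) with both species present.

From dC/dt = 0 with C > 0: 0.00101R* = 0.158, so R* = 156.
Substitute into dR/dt = 0: 0.422(1 - 156/309) = 0.0392C*.
The bracket is 0.494, giving C* = 0.208/0.0392 = 5.32.

R* ≈ 156, C* ≈ 5.32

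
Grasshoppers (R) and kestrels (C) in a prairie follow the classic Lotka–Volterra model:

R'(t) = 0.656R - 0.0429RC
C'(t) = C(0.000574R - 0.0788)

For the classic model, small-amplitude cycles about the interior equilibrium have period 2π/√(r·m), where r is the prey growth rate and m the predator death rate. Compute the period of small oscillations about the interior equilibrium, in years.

T ≈ 27.6 years

Here r = 0.656 and m = 0.0788, so r·m = 0.0517.
ω = √0.0517 = 0.227 per year, hence T = 2π/ω ≈ 27.6 years.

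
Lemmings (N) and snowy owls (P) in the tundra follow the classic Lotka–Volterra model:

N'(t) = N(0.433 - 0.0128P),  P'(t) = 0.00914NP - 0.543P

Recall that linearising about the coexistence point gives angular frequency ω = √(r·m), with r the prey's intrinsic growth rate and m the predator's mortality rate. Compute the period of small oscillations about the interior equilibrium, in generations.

Here r = 0.433 and m = 0.543, so r·m = 0.235.
ω = √0.235 = 0.485 per generation, hence T = 2π/ω ≈ 13 generations.

T ≈ 13 generations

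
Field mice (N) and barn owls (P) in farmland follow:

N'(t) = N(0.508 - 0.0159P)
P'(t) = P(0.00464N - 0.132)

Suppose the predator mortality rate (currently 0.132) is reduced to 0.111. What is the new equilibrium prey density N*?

N* ≈ 23.9

At the interior fixed point, setting dP/dt = 0 with P > 0 fixes N* = (predator death rate)/(NP coefficient) — independent of the other coefficients.
With the change, N* = 0.111/0.00464 = 23.9; it falls from 28.4.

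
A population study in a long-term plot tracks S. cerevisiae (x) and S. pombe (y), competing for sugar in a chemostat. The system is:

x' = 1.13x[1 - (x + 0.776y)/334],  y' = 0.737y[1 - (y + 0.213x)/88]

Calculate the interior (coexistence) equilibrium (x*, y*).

x* ≈ 318, y* ≈ 20.2

Setting both brackets to zero gives the nullclines x + 0.776y = 334 and 0.213x + y = 88.
Substituting y = 88 - 0.213x into the first: x(1 - 0.776·0.213) = 334 - 0.776·88.
So x* = 266/0.835 = 318, and then y* = 88 - 0.213·318 = 20.2.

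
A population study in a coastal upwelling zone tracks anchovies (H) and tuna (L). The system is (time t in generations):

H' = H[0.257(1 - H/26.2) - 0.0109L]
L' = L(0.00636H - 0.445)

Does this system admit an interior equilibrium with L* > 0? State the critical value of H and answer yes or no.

The predator equation gives dL/dt > 0 only when H > 0.445/0.00636 = 70.
Without the predator, H → K = 26.2. Since 26.2 < 70, the predator cannot invade.

Threshold H = 70; K < 70, so no, the predator goes extinct.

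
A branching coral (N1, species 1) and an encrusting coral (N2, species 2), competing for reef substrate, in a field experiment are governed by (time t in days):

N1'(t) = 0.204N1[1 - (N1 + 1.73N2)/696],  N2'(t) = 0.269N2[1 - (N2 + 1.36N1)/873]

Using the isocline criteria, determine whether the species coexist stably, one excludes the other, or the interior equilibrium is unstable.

unstable coexistence (outcome depends on initial conditions)

Compare the nullcline intercepts: K1/α12 = 696/1.73 = 402 < K2 = 873; K2/α21 = 873/1.36 = 642 < K1 = 696.
Since both are reversed, neither can invade when rare; the interior point is a saddle.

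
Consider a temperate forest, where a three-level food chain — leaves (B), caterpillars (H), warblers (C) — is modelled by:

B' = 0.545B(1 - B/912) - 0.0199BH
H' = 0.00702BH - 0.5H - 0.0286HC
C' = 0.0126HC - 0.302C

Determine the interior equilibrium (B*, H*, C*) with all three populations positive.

B* ≈ 114, H* ≈ 24, C* ≈ 10.5

From dC/dt = 0: 0.0126H* = 0.302, so H* = 24.
From dB/dt = 0: 0.545(1 - B*/912) = 0.0199·24, giving B* = 912·(1 - 0.875) = 114.
From dH/dt = 0: 0.00702·114 - 0.5 = 0.0286C*, so C* = 0.299/0.0286 = 10.5.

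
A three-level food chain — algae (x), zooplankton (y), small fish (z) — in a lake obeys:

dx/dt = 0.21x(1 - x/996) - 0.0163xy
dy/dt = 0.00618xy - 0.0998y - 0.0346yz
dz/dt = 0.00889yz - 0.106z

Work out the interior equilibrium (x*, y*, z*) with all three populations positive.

x* ≈ 74.2, y* ≈ 11.9, z* ≈ 10.4

From dz/dt = 0: 0.00889y* = 0.106, so y* = 11.9.
From dx/dt = 0: 0.21(1 - x*/996) = 0.0163·11.9, giving x* = 996·(1 - 0.925) = 74.2.
From dy/dt = 0: 0.00618·74.2 - 0.0998 = 0.0346z*, so z* = 0.359/0.0346 = 10.4.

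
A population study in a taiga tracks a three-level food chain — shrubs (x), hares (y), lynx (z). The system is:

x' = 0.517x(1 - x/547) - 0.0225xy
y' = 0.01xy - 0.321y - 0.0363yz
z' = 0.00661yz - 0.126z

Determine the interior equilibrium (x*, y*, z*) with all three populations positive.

From dz/dt = 0: 0.00661y* = 0.126, so y* = 19.1.
From dx/dt = 0: 0.517(1 - x*/547) = 0.0225·19.1, giving x* = 547·(1 - 0.83) = 93.2.
From dy/dt = 0: 0.01·93.2 - 0.321 = 0.0363z*, so z* = 0.611/0.0363 = 16.8.

x* ≈ 93.2, y* ≈ 19.1, z* ≈ 16.8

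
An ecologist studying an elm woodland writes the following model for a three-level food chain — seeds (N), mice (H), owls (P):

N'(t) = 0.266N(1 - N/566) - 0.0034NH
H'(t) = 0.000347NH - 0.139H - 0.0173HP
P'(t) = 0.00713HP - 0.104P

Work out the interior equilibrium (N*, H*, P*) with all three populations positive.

From dP/dt = 0: 0.00713H* = 0.104, so H* = 14.6.
From dN/dt = 0: 0.266(1 - N*/566) = 0.0034·14.6, giving N* = 566·(1 - 0.186) = 460.
From dH/dt = 0: 0.000347·460 - 0.139 = 0.0173P*, so P* = 0.0208/0.0173 = 1.2.

N* ≈ 460, H* ≈ 14.6, P* ≈ 1.2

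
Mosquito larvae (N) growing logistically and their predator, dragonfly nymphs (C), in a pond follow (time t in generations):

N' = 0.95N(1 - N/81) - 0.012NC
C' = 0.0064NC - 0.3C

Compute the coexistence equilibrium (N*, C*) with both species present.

N* ≈ 46.9, C* ≈ 33.4

From dC/dt = 0 with C > 0: 0.0064N* = 0.3, so N* = 46.9.
Substitute into dN/dt = 0: 0.95(1 - 46.9/81) = 0.012C*.
The bracket is 0.421, giving C* = 0.4/0.012 = 33.4.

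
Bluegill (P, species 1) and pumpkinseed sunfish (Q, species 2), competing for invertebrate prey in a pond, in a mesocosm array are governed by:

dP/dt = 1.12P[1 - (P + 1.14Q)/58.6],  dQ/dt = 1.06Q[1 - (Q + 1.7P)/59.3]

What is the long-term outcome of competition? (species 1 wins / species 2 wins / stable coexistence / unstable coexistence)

unstable coexistence (outcome depends on initial conditions)

Compare the nullcline intercepts: K1/α12 = 58.6/1.14 = 51.4 < K2 = 59.3; K2/α21 = 59.3/1.7 = 34.9 < K1 = 58.6.
Since both are reversed, neither can invade when rare; the interior point is a saddle.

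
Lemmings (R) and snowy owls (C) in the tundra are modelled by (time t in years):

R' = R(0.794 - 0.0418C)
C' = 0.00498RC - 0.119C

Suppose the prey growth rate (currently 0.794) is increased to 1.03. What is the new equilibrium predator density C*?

At the interior fixed point, setting dR/dt = 0 with R > 0 fixes C* = (prey growth rate)/(RC coefficient) — independent of the other coefficients.
With the change, C* = 1.03/0.0418 = 24.6; it rises from 19.

C* ≈ 24.6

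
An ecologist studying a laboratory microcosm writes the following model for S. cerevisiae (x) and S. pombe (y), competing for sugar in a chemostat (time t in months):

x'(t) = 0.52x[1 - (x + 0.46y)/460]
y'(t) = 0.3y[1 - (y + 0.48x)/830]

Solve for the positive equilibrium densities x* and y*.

x* ≈ 100, y* ≈ 782

Setting both brackets to zero gives the nullclines x + 0.46y = 460 and 0.48x + y = 830.
Substituting y = 830 - 0.48x into the first: x(1 - 0.46·0.48) = 460 - 0.46·830.
So x* = 78.2/0.779 = 100, and then y* = 830 - 0.48·100 = 782.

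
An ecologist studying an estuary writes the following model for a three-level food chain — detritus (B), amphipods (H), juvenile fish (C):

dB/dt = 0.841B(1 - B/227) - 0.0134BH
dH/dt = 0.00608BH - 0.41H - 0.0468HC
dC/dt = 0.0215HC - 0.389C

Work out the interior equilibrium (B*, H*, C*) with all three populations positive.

B* ≈ 162, H* ≈ 18.1, C* ≈ 12.2

From dC/dt = 0: 0.0215H* = 0.389, so H* = 18.1.
From dB/dt = 0: 0.841(1 - B*/227) = 0.0134·18.1, giving B* = 227·(1 - 0.288) = 162.
From dH/dt = 0: 0.00608·162 - 0.41 = 0.0468C*, so C* = 0.572/0.0468 = 12.2.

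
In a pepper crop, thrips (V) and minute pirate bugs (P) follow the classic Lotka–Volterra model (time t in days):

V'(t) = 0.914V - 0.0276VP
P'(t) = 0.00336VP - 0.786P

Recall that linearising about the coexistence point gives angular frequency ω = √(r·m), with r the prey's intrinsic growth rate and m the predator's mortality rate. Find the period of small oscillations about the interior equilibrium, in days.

T ≈ 7.41 days

Here r = 0.914 and m = 0.786, so r·m = 0.718.
ω = √0.718 = 0.848 per day, hence T = 2π/ω ≈ 7.41 days.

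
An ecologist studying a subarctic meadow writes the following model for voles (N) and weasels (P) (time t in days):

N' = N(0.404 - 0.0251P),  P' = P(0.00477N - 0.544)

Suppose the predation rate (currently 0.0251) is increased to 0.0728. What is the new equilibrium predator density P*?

At the interior fixed point, setting dN/dt = 0 with N > 0 fixes P* = (prey growth rate)/(NP coefficient) — independent of the other coefficients.
With the change, P* = 0.404/0.0728 = 5.55; it falls from 16.1.

P* ≈ 5.55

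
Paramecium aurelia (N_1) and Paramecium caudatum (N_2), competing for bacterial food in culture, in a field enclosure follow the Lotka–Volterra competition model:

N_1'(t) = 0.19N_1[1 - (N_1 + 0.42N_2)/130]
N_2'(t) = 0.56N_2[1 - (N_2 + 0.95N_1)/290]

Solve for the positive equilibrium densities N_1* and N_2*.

N_1* ≈ 13.6, N_2* ≈ 277

Setting both brackets to zero gives the nullclines N_1 + 0.42N_2 = 130 and 0.95N_1 + N_2 = 290.
Substituting N_2 = 290 - 0.95N_1 into the first: N_1(1 - 0.42·0.95) = 130 - 0.42·290.
So N_1* = 8.2/0.601 = 13.6, and then N_2* = 290 - 0.95·13.6 = 277.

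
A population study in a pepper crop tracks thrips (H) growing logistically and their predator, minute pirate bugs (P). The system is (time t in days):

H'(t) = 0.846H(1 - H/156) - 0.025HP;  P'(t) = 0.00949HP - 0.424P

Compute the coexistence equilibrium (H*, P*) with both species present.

From dP/dt = 0 with P > 0: 0.00949H* = 0.424, so H* = 44.7.
Substitute into dH/dt = 0: 0.846(1 - 44.7/156) = 0.025P*.
The bracket is 0.714, giving P* = 0.604/0.025 = 24.1.

H* ≈ 44.7, P* ≈ 24.1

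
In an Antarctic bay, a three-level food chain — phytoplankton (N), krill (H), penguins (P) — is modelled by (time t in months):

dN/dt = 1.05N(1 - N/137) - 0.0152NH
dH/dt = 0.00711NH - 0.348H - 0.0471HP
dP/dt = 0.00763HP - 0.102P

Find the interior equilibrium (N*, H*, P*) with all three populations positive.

From dP/dt = 0: 0.00763H* = 0.102, so H* = 13.4.
From dN/dt = 0: 1.05(1 - N*/137) = 0.0152·13.4, giving N* = 137·(1 - 0.194) = 110.
From dH/dt = 0: 0.00711·110 - 0.348 = 0.0471P*, so P* = 0.438/0.0471 = 9.29.

N* ≈ 110, H* ≈ 13.4, P* ≈ 9.29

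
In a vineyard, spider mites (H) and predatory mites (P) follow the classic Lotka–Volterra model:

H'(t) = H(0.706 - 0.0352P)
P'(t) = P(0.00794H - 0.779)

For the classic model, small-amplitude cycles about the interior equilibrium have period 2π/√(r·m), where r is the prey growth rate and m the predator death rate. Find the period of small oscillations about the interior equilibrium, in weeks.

Here r = 0.706 and m = 0.779, so r·m = 0.55.
ω = √0.55 = 0.742 per week, hence T = 2π/ω ≈ 8.47 weeks.

T ≈ 8.47 weeks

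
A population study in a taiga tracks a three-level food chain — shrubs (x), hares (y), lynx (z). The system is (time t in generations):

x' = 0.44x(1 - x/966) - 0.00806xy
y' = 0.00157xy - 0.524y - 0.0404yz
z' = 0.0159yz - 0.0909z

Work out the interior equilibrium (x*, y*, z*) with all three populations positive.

x* ≈ 865, y* ≈ 5.72, z* ≈ 20.6

From dz/dt = 0: 0.0159y* = 0.0909, so y* = 5.72.
From dx/dt = 0: 0.44(1 - x*/966) = 0.00806·5.72, giving x* = 966·(1 - 0.105) = 865.
From dy/dt = 0: 0.00157·865 - 0.524 = 0.0404z*, so z* = 0.834/0.0404 = 20.6.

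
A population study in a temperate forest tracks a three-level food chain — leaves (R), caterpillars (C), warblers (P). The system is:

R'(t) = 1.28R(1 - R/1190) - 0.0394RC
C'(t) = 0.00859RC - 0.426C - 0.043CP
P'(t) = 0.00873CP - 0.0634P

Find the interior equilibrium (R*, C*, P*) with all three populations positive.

From dP/dt = 0: 0.00873C* = 0.0634, so C* = 7.26.
From dR/dt = 0: 1.28(1 - R*/1190) = 0.0394·7.26, giving R* = 1190·(1 - 0.224) = 924.
From dC/dt = 0: 0.00859·924 - 0.426 = 0.043P*, so P* = 7.51/0.043 = 175.

R* ≈ 924, C* ≈ 7.26, P* ≈ 175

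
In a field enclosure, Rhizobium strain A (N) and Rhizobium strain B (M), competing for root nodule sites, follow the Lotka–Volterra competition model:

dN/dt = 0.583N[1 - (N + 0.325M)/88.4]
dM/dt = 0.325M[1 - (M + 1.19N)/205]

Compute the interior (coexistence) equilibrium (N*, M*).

Setting both brackets to zero gives the nullclines N + 0.325M = 88.4 and 1.19N + M = 205.
Substituting M = 205 - 1.19N into the first: N(1 - 0.325·1.19) = 88.4 - 0.325·205.
So N* = 21.8/0.613 = 35.5, and then M* = 205 - 1.19·35.5 = 163.

N* ≈ 35.5, M* ≈ 163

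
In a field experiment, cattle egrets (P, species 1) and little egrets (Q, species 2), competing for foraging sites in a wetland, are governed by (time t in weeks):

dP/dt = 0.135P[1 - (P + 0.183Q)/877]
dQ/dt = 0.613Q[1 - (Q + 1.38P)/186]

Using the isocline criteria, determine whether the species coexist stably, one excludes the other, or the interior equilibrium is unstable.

Compare the nullcline intercepts: K1/α12 = 877/0.183 = 4790 > K2 = 186; K2/α21 = 186/1.38 = 135 < K1 = 877.
Since the inequalities point opposite ways, species 1 can invade but species 2 cannot.

species 1 excludes species 2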